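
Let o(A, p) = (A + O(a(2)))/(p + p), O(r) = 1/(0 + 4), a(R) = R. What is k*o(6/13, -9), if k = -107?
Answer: 3959/936 ≈ 4.2297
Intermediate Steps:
O(r) = ¼ (O(r) = 1/4 = ¼)
o(A, p) = (¼ + A)/(2*p) (o(A, p) = (A + ¼)/(p + p) = (¼ + A)/((2*p)) = (¼ + A)*(1/(2*p)) = (¼ + A)/(2*p))
k*o(6/13, -9) = -107*(1 + 4*(6/13))/(8*(-9)) = -107*(-1)*(1 + 4*(6*(1/13)))/(8*9) = -107*(-1)*(1 + 4*(6/13))/(8*9) = -107*(-1)*(1 + 24/13)/(8*9) = -107*(-1)*37/(8*9*13) = -107*(-37/936) = 3959/936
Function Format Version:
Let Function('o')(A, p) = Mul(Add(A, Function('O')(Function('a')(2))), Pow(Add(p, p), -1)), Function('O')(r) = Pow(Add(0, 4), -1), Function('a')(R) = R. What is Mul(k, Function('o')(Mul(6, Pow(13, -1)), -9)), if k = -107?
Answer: Rational(3959, 936) ≈ 4.2297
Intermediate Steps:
Function('O')(r) = Rational(1, 4) (Function('O')(r) = Pow(4, -1) = Rational(1, 4))
Function('o')(A, p) = Mul(Rational(1, 2), Pow(p, -1), Add(Rational(1, 4), A)) (Function('o')(A, p) = Mul(Add(A, Rational(1, 4)), Pow(Add(p, p), -1)) = Mul(Add(Rational(1, 4), A), Pow(Mul(2, p), -1)) = Mul(Add(Rational(1, 4), A), Mul(Rational(1, 2), Pow(p, -1))) = Mul(Rational(1, 2), Pow(p, -1), Add(Rational(1, 4), A)))
Mul(k, Function('o')(Mul(6, Pow(13, -1)), -9)) = Mul(-107, Mul(Rational(1, 8), Pow(-9, -1), Add(1, Mul(4, Mul(6, Pow(13, -1)))))) = Mul(-107, Mul(Rational(1, 8), Rational(-1, 9), Add(1, Mul(4, Mul(6, Rational(1, 13)))))) = Mul(-107, Mul(Rational(1, 8), Rational(-1, 9), Add(1, Mul(4, Rational(6, 13))))) = Mul(-107, Mul(Rational(1, 8), Rational(-1, 9), Add(1, Rational(24, 13)))) = Mul(-107, Mul(Rational(1, 8), Rational(-1, 9), Rational(37, 13))) = Mul(-107, Rational(-37, 936)) = Rational(3959, 936)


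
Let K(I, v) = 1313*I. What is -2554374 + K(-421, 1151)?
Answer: -3107147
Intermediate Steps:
-2554374 + K(-421, 1151) = -2554374 + 1313*(-421) = -2554374 - 552773 = -3107147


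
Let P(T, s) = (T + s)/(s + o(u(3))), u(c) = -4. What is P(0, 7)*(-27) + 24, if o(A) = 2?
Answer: 3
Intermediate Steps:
P(T, s) = (T + s)/(2 + s) (P(T, s) = (T + s)/(s + 2) = (T + s)/(2 + s))
P(0, 7)*(-27) + 24 = ((0 + 7)/(2 + 7))*(-27) + 24 = (7/9)*(-27) + 24 = -21 + 24 = 3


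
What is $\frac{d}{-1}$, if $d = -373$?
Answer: $373$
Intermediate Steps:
$\frac{d}{-1} = \frac{1}{-1} \left(-373\right) = \left(-1\right) \left(-373\right) = 373$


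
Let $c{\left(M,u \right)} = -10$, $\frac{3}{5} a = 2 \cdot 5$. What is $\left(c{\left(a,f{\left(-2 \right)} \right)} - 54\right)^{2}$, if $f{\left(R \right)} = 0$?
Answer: $4096$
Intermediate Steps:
$a = \frac{50}{3}$ ($a = \frac{5 \cdot 2 \cdot 5}{3} = \frac{5}{3} \cdot 10 = \frac{50}{3} \approx 16.667$)
$\left(c{\left(a,f{\left(-2 \right)} \right)} - 54\right)^{2} = \left(-10 - 54\right)^{2} = \left(-64\right)^{2} = 4096$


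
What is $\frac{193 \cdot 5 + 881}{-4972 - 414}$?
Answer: $- \frac{923}{2693} \approx -0.34274$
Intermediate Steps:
$\frac{193 \cdot 5 + 881}{-4972 - 414} = \frac{965 + 881}{-5386} = 1846 \left(- \frac{1}{5386}\right) = - \frac{923}{2693}$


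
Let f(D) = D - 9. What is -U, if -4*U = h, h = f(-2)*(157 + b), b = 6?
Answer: -1793/4 ≈ -448.25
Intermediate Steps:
f(D) = -9 + D
h = -1793 (h = (-9 - 2)*(157 + 6) = -11*163 = -1793)
U = 1793/4 (U = -¼*(-1793) = 1793/4 ≈ 448.25)
-U = -1*1793/4 = -1793/4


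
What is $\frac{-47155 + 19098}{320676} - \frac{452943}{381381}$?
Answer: $- \frac{51982785395}{40766577852} \approx -1.2751$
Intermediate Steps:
$\frac{-47155 + 19098}{320676} - \frac{452943}{381381} = \left(-28057\right) \frac{1}{320676} - \frac{150981}{127127} = - \frac{28057}{320676} - \frac{150981}{127127} = - \frac{51982785395}{40766577852}$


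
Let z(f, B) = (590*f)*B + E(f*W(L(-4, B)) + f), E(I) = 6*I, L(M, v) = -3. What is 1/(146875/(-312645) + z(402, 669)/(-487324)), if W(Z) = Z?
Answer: -7617970599/2483925945446 ≈ -0.0030669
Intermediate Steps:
z(f, B) = -12*f + 590*B*f (z(f, B) = (590*f)*B + 6*(f*(-3) + f) = 590*B*f + 6*(-3*f + f) = 590*B*f + 6*(-2*f) = 590*B*f - 12*f = -12*f + 590*B*f)
1/(146875/(-312645) + z(402, 669)/(-487324)) = 1/(146875/(-312645) + (2*402*(-6 + 295*669))/(-487324)) = 1/(146875*(-1/312645) + (2*402*(-6 + 197355))*(-1/487324)) = 1/(-29375/62529 + (2*402*197349)*(-1/487324)) = 1/(-29375/62529 + 158668596*(-1/487324)) = 1/(-29375/62529 - 39667149/121831) = 1/(-2483925945446/7617970599) = -7617970599/2483925945446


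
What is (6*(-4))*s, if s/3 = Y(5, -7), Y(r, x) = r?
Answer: -360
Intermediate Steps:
s = 15 (s = 3*5 = 15)
(6*(-4))*s = (6*(-4))*15 = -24*15 = -360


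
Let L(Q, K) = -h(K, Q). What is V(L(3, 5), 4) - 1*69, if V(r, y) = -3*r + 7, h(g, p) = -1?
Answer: -65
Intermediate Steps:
L(Q, K) = 1 (L(Q, K) = -1*(-1) = 1)
V(r, y) = 7 - 3*r
V(L(3, 5), 4) - 1*69 = (7 - 3*1) - 1*69 = (7 - 3) - 69 = 4 - 69 = -65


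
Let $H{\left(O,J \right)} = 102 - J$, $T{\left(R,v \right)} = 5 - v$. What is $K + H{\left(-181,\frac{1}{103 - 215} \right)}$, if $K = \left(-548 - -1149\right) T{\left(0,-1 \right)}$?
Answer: $\frac{415297}{112} \approx 3708.0$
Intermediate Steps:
$K = 3606$ ($K = \left(-548 - -1149\right) \left(5 - -1\right) = \left(-548 + 1149\right) \left(5 + 1\right) = 601 \cdot 6 = 3606$)
$K + H{\left(-181,\frac{1}{103 - 215} \right)} = 3606 + \left(102 - \frac{1}{103 - 215}\right) = 3606 + \left(102 - \frac{1}{-112}\right) = 3606 + \left(102 - - \frac{1}{112}\right) = 3606 + \left(102 + \frac{1}{112}\right) = 3606 + \frac{11425}{112} = \frac{415297}{112}$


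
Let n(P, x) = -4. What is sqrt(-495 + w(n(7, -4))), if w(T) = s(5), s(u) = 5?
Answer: 7*I*sqrt(10) ≈ 22.136*I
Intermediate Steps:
w(T) = 5
sqrt(-495 + w(n(7, -4))) = sqrt(-495 + 5) = sqrt(-490) = 7*I*sqrt(10)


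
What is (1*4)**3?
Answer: 64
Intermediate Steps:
(1*4)**3 = 4**3 = 64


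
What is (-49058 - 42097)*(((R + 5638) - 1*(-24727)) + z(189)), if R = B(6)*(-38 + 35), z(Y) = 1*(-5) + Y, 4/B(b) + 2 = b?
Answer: -2784420630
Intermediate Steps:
B(b) = 4/(-2 + b)
z(Y) = -5 + Y
R = -3 (R = (4/(-2 + 6))*(-38 + 35) = (4/4)*(-3) = (4*(¼))*(-3) = 1*(-3) = -3)
(-49058 - 42097)*(((R + 5638) - 1*(-24727)) + z(189)) = (-49058 - 42097)*(((-3 + 5638) - 1*(-24727)) + (-5 + 189)) = -91155*((5635 + 24727) + 184) = -91155*(30362 + 184) = -91155*30546 = -2784420630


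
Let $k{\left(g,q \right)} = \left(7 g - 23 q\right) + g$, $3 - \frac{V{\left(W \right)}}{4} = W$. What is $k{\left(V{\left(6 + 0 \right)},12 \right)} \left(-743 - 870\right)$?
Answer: $600036$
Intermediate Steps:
$V{\left(W \right)} = 12 - 4 W$
$k{\left(g,q \right)} = - 23 q + 8 g$ ($k{\left(g,q \right)} = \left(- 23 q + 7 g\right) + g = - 23 q + 8 g$)
$k{\left(V{\left(6 + 0 \right)},12 \right)} \left(-743 - 870\right) = \left(\left(-23\right) 12 + 8 \left(12 - 4 \left(6 + 0\right)\right)\right) \left(-743 - 870\right) = \left(-276 + 8 \left(12 - 24\right)\right) \left(-1613\right) = \left(-276 + 8 \left(-12\right)\right) \left(-1613\right) = \left(-276 - 96\right) \left(-1613\right) = \left(-372\right) \left(-1613\right) = 600036$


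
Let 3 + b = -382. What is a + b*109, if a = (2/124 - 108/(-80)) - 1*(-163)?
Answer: -25916393/620 ≈ -41801.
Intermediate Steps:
a = 101907/620 (a = (2*(1/124) - 108*(-1/80)) + 163 = (1/62 + 27/20) + 163 = 847/620 + 163 = 101907/620 ≈ 164.37)
b = -385 (b = -3 - 382 = -385)
a + b*109 = 101907/620 - 385*109 = 101907/620 - 41965 = -25916393/620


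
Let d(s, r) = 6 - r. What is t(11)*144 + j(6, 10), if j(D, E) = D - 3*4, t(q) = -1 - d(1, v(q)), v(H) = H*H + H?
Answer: 17994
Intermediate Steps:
v(H) = H + H² (v(H) = H² + H = H + H²)
t(q) = -7 + q*(1 + q) (t(q) = -1 - (6 - q*(1 + q)) = -1 + (-6 + q*(1 + q)) = -7 + q*(1 + q))
j(D, E) = -12 + D (j(D, E) = D - 12 = -12 + D)
t(11)*144 + j(6, 10) = (-7 + 11*(1 + 11))*144 + (-12 + 6) = (-7 + 11*12)*144 - 6 = (-7 + 132)*144 - 6 = 125*144 - 6 = 18000 - 6 = 17994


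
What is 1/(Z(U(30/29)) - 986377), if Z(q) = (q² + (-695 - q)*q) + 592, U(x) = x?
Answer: -29/28608615 ≈ -1.0137e-6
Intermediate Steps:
Z(q) = 592 + q² + q*(-695 - q) (Z(q) = (q² + q*(-695 - q)) + 592 = 592 + q² + q*(-695 - q))
1/(Z(U(30/29)) - 986377) = 1/((592 - 20850/29) - 986377) = 1/(-3682/29 - 986377) = 1/(-28608615/29) = -29/28608615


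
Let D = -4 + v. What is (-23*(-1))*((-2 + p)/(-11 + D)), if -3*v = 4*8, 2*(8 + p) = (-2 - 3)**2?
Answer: -345/154 ≈ -2.2403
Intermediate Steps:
p = 9/2 (p = -8 + (-2 - 3)**2/2 = -8 + (1/2)*(-5)**2 = -8 + (1/2)*25 = -8 + 25/2 = 9/2 ≈ 4.5000)
v = -32/3 (v = -4*8/3 = -1/3*32 = -32/3 ≈ -10.667)
D = -44/3 (D = -4 - 32/3 = -44/3 ≈ -14.667)
(-23*(-1))*((-2 + p)/(-11 + D)) = (-23*(-1))*((-2 + 9/2)/(-11 - 44/3)) = 23*(5/(2*(-77/3))) = 23*((5/2)*(-3/77)) = 23*(-15/154) = -345/154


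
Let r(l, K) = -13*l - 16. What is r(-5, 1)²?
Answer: 2401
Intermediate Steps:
r(l, K) = -16 - 13*l
r(-5, 1)² = (-16 - 13*(-5))² = (-16 + 65)² = 49² = 2401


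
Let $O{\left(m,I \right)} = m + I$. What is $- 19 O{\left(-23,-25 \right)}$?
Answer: $912$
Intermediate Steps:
$O{\left(m,I \right)} = I + m$
$- 19 O{\left(-23,-25 \right)} = - 19 \left(-25 - 23\right) = \left(-19\right) \left(-48\right) = 912$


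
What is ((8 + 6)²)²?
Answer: 38416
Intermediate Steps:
((8 + 6)²)² = (14²)² = 196² = 38416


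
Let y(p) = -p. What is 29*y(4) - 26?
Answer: -142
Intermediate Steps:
29*y(4) - 26 = 29*(-1*4) - 26 = 29*(-4) - 26 = -116 - 26 = -142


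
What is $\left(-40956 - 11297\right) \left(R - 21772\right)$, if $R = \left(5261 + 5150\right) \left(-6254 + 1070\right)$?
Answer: $2821264668188$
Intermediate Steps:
$R = -53970624$ ($R = 10411 \left(-5184\right) = -53970624$)
$\left(-40956 - 11297\right) \left(R - 21772\right) = \left(-40956 - 11297\right) \left(-53970624 - 21772\right) = \left(-52253\right) \left(-53992396\right) = 2821264668188$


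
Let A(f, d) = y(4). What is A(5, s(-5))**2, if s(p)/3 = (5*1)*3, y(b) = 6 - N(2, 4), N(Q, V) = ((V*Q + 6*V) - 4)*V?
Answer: 11236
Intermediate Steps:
N(Q, V) = V*(-4 + 6*V + Q*V) (N(Q, V) = ((Q*V + 6*V) - 4)*V = ((6*V + Q*V) - 4)*V = (-4 + 6*V + Q*V)*V = V*(-4 + 6*V + Q*V))
y(b) = -106 (y(b) = 6 - 4*(-4 + 6*4 + 2*4) = 6 - 4*(-4 + 24 + 8) = 6 - 4*28 = 6 - 1*112 = 6 - 112 = -106)
s(p) = 45 (s(p) = 3*((5*1)*3) = 3*(5*3) = 3*15 = 45)
A(f, d) = -106
A(5, s(-5))**2 = (-106)**2 = 11236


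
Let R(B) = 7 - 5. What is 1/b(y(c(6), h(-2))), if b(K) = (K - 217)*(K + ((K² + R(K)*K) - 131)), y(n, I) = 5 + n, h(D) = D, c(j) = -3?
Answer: 1/26015 ≈ 3.8439e-5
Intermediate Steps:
R(B) = 2
b(K) = (-217 + K)*(-131 + K² + 3*K) (b(K) = (K - 217)*(K + ((K² + 2*K) - 131)) = (-217 + K)*(K + (-131 + K² + 2*K)) = (-217 + K)*(-131 + K² + 3*K))
1/b(y(c(6), h(-2))) = 1/(28427 + (5 - 3)³ - 782*(5 - 3) - 214*(5 - 3)²) = 1/(28427 + 2³ - 782*2 - 214*2²) = 1/(28427 + 8 - 1564 - 214*4) = 1/(28427 + 8 - 1564 - 856) = 1/26015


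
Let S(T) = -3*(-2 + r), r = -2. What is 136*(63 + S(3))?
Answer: 10200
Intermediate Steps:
S(T) = 12 (S(T) = -3*(-2 - 2) = -3*(-4) = 12)
136*(63 + S(3)) = 136*(63 + 12) = 136*75 = 10200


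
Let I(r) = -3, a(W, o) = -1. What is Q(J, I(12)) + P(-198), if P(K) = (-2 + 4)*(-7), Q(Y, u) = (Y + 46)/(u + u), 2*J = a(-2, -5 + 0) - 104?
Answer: -155/12 ≈ -12.917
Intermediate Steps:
J = -105/2 (J = (-1 - 104)/2 = (1/2)*(-105) = -105/2 ≈ -52.500)
Q(Y, u) = (46 + Y)/(2*u) (Q(Y, u) = (46 + Y)/((2*u)) = (46 + Y)*(1/(2*u)) = (46 + Y)/(2*u))
P(K) = -14 (P(K) = 2*(-7) = -14)
Q(J, I(12)) + P(-198) = (1/2)*(46 - 105/2)/(-3) - 14 = (1/2)*(-1/3)*(-13/2) - 14 = 13/12 - 14 = -155/12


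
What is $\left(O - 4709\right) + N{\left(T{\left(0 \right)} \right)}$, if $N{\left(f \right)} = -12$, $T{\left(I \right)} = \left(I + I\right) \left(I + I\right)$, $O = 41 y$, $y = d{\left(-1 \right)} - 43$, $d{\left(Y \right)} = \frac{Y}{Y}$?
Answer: $-6443$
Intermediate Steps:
$d{\left(Y \right)} = 1$
$y = -42$ ($y = 1 - 43 = -42$)
$O = -1722$ ($O = 41 \left(-42\right) = -1722$)
$T{\left(I \right)} = 4 I^{2}$ ($T{\left(I \right)} = 2 I 2 I = 4 I^{2}$)
$\left(O - 4709\right) + N{\left(T{\left(0 \right)} \right)} = \left(-1722 - 4709\right) - 12 = -6431 - 12 = -6443$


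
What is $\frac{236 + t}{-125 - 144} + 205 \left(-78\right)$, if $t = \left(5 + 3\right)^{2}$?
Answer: $- \frac{4301610}{269} \approx -15991.0$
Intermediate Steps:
$t = 64$ ($t = 8^{2} = 64$)
$\frac{236 + t}{-125 - 144} + 205 \left(-78\right) = \frac{236 + 64}{-125 - 144} + 205 \left(-78\right) = \frac{300}{-269} - 15990 = 300 \left(- \frac{1}{269}\right) - 15990 = - \frac{300}{269} - 15990 = - \frac{4301610}{269}$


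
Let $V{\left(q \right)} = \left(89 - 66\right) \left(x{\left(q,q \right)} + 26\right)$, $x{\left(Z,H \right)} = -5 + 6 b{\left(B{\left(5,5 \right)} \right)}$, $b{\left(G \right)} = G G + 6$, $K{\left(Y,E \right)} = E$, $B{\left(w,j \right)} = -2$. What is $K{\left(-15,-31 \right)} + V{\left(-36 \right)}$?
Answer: $1832$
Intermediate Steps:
$b{\left(G \right)} = 6 + G^{2}$ ($b{\left(G \right)} = G^{2} + 6 = 6 + G^{2}$)
$x{\left(Z,H \right)} = 55$ ($x{\left(Z,H \right)} = -5 + 6 \left(6 + \left(-2\right)^{2}\right) = -5 + 6 \left(6 + 4\right) = -5 + 6 \cdot 10 = -5 + 60 = 55$)
$V{\left(q \right)} = 1863$ ($V{\left(q \right)} = \left(89 - 66\right) \left(55 + 26\right) = 23 \cdot 81 = 1863$)
$K{\left(-15,-31 \right)} + V{\left(-36 \right)} = -31 + 1863 = 1832$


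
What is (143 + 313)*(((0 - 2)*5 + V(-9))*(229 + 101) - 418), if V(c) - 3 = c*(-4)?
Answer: 4173312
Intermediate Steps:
V(c) = 3 - 4*c (V(c) = 3 + c*(-4) = 3 - 4*c)
(143 + 313)*(((0 - 2)*5 + V(-9))*(229 + 101) - 418) = (143 + 313)*(((0 - 2)*5 + (3 - 4*(-9)))*(229 + 101) - 418) = 456*((-2*5 + (3 + 36))*330 - 418) = 456*((-10 + 39)*330 - 418) = 456*(29*330 - 418) = 456*(9570 - 418) = 456*9152 = 4173312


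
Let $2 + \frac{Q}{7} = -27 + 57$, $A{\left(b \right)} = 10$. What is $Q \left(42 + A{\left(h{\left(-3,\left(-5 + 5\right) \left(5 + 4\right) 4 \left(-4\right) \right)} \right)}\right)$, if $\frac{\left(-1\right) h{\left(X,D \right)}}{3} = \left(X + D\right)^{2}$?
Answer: $10192$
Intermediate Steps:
$h{\left(X,D \right)} = - 3 \left(D + X\right)^{2}$ ($h{\left(X,D \right)} = - 3 \left(X + D\right)^{2} = - 3 \left(D + X\right)^{2}$)
$Q = 196$ ($Q = -14 + 7 \left(-27 + 57\right) = -14 + 7 \cdot 30 = -14 + 210 = 196$)
$Q \left(42 + A{\left(h{\left(-3,\left(-5 + 5\right) \left(5 + 4\right) 4 \left(-4\right) \right)} \right)}\right) = 196 \left(42 + 10\right) = 196 \cdot 52 = 10192$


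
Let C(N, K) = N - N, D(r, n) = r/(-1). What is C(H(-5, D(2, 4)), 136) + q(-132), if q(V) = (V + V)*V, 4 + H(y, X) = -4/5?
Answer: 34848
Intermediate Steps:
D(r, n) = -r (D(r, n) = r*(-1) = -r)
H(y, X) = -24/5 (H(y, X) = -4 - 4/5 = -4 - 4*⅕ = -4 - ⅘ = -24/5)
q(V) = 2*V² (q(V) = (2*V)*V = 2*V²)
C(N, K) = 0
C(H(-5, D(2, 4)), 136) + q(-132) = 0 + 2*(-132)² = 0 + 2*17424 = 0 + 34848 = 34848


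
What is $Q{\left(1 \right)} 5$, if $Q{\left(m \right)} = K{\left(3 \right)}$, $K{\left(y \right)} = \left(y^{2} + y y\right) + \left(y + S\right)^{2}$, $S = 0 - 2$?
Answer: $95$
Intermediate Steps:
$S = -2$
$K{\left(y \right)} = \left(-2 + y\right)^{2} + 2 y^{2}$ ($K{\left(y \right)} = \left(y^{2} + y y\right) + \left(y - 2\right)^{2} = \left(y^{2} + y^{2}\right) + \left(-2 + y\right)^{2} = 2 y^{2} + \left(-2 + y\right)^{2} = \left(-2 + y\right)^{2} + 2 y^{2}$)
$Q{\left(m \right)} = 19$ ($Q{\left(m \right)} = \left(-2 + 3\right)^{2} + 2 \cdot 3^{2} = 1^{2} + 2 \cdot 9 = 1 + 18 = 19$)
$Q{\left(1 \right)} 5 = 19 \cdot 5 = 95$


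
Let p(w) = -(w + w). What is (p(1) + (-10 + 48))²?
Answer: 1296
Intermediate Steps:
p(w) = -2*w
(p(1) + (-10 + 48))² = (-2*1 + (-10 + 48))² = (-2 + 38)² = 36² = 1296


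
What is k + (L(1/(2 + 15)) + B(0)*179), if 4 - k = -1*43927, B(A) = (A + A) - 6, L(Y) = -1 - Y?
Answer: 728551/17 ≈ 42856.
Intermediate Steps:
B(A) = -6 + 2*A (B(A) = 2*A - 6 = -6 + 2*A)
k = 43931 (k = 4 - (-1)*43927 = 4 - 1*(-43927) = 4 + 43927 = 43931)
k + (L(1/(2 + 15)) + B(0)*179) = 43931 + ((-1 - 1/(2 + 15)) + (-6 + 2*0)*179) = 43931 + ((-1 - 1/17) + (-6 + 0)*179) = 43931 + ((-1 - 1*1/17) - 6*179) = 43931 + ((-1 - 1/17) - 1074) = 43931 + (-18/17 - 1074) = 43931 - 18276/17 = 728551/17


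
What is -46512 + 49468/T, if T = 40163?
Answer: -1868011988/40163 ≈ -46511.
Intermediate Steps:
-46512 + 49468/T = -46512 + 49468/40163 = -1868011988/40163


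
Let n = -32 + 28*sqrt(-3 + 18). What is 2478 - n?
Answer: 2510 - 28*sqrt(15) ≈ 2401.6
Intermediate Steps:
n = -32 + 28*sqrt(15) ≈ 76.443
2478 - n = 2478 - (-32 + 28*sqrt(15)) = 2478 + (32 - 28*sqrt(15)) = 2510 - 28*sqrt(15)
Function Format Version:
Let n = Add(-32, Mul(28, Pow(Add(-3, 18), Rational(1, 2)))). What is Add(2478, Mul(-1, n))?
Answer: Add(2510, Mul(-28, Pow(15, Rational(1, 2)))) ≈ 2401.6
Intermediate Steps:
n = Add(-32, Mul(28, Pow(15, Rational(1, 2)))) ≈ 76.443
Add(2478, Mul(-1, n)) = Add(2478, Mul(-1, Add(-32, Mul(28, Pow(15, Rational(1, 2)))))) = Add(2478, Add(32, Mul(-28, Pow(15, Rational(1, 2))))) = Add(2510, Mul(-28, Pow(15, Rational(1, 2))))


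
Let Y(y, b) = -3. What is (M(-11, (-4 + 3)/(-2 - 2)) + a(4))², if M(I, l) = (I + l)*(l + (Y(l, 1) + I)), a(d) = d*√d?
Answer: 6215049/256 ≈ 24278.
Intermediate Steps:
a(d) = d^(3/2)
M(I, l) = (I + l)*(-3 + I + l) (M(I, l) = (I + l)*(l + (-3 + I)) = (I + l)*(-3 + I + l))
(M(-11, (-4 + 3)/(-2 - 2)) + a(4))² = (((-11)² + ((-4 + 3)/(-2 - 2))² - 3*(-11) - 3*(-4 + 3)/(-2 - 2) + 2*(-11)*((-4 + 3)/(-2 - 2))) + 4^(3/2))² = ((121 + (-1/(-4))² + 33 - (-3)/(-4) + 2*(-11)*(-1/(-4))) + 8)² = ((121 + (-1*(-¼))² + 33 - (-3)*(-1)/4 + 2*(-11)*(-1*(-¼))) + 8)² = ((121 + (¼)² + 33 - 3*¼ + 2*(-11)*(¼)) + 8)² = ((121 + 1/16 + 33 - ¾ - 11/2) + 8)² = (2365/16 + 8)² = (2493/16)² = 6215049/256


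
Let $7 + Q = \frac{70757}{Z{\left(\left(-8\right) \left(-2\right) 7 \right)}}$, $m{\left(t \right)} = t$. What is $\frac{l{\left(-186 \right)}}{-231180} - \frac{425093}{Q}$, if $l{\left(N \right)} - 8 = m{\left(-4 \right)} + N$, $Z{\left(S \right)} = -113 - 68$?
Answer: $\frac{1482285505109}{1387542360} \approx 1068.3$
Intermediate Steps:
$Z{\left(S \right)} = -181$ ($Z{\left(S \right)} = -113 - 68 = -181$)
$l{\left(N \right)} = 4 + N$ ($l{\left(N \right)} = 8 + \left(-4 + N\right) = 4 + N$)
$Q = - \frac{72024}{181}$ ($Q = -7 + \frac{70757}{-181} = -7 + 70757 \left(- \frac{1}{181}\right) = -7 - \frac{70757}{181} = - \frac{72024}{181} \approx -397.92$)
$\frac{l{\left(-186 \right)}}{-231180} - \frac{425093}{Q} = \frac{4 - 186}{-231180} - \frac{425093}{- \frac{72024}{181}} = \left(-182\right) \left(- \frac{1}{231180}\right) - - \frac{76941833}{72024} = \frac{91}{115590} + \frac{76941833}{72024} = \frac{1482285505109}{1387542360}$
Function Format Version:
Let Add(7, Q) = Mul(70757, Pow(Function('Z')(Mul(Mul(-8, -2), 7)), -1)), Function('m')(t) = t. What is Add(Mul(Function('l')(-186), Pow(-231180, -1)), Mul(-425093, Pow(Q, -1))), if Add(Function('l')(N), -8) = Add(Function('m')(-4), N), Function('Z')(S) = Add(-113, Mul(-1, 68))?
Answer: Rational(1482285505109, 1387542360) ≈ 1068.3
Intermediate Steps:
Function('Z')(S) = -181 (Function('Z')(S) = Add(-113, -68) = -181)
Function('l')(N) = Add(4, N) (Function('l')(N) = Add(8, Add(-4, N)) = Add(4, N))
Q = Rational(-72024, 181) (Q = Add(-7, Mul(70757, Pow(-181, -1))) = Add(-7, Mul(70757, Rational(-1, 181))) = Add(-7, Rational(-70757, 181)) = Rational(-72024, 181) ≈ -397.92)
Add(Mul(Function('l')(-186), Pow(-231180, -1)), Mul(-425093, Pow(Q, -1))) = Add(Mul(Add(4, -186), Pow(-231180, -1)), Mul(-425093, Pow(Rational(-72024, 181), -1))) = Add(Mul(-182, Rational(-1, 231180)), Mul(-425093, Rational(-181, 72024))) = Add(Rational(91, 115590), Rational(76941833, 72024)) = Rational(1482285505109, 1387542360)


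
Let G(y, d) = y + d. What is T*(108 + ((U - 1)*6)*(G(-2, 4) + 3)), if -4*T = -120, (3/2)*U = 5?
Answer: 5340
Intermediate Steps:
G(y, d) = d + y
U = 10/3 (U = (2/3)*5 = 10/3 ≈ 3.3333)
T = 30 (T = -1/4*(-120) = 30)
T*(108 + ((U - 1)*6)*(G(-2, 4) + 3)) = 30*(108 + ((10/3 - 1)*6)*((4 - 2) + 3)) = 30*(108 + ((7/3)*6)*(2 + 3)) = 30*(108 + 14*5) = 30*(108 + 70) = 30*178 = 5340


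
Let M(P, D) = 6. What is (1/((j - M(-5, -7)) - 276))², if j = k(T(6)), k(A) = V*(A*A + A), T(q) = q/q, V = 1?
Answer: 1/78400 ≈ 1.2755e-5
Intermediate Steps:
T(q) = 1
k(A) = A + A² (k(A) = 1*(A*A + A) = 1*(A² + A) = 1*(A + A²) = A + A²)
j = 2 (j = 1*(1 + 1) = 1*2 = 2)
(1/((j - M(-5, -7)) - 276))² = (1/((2 - 1*6) - 276))² = (1/((2 - 6) - 276))² = (1/(-4 - 276))² = (1/(-280))² = (-1/280)² = 1/78400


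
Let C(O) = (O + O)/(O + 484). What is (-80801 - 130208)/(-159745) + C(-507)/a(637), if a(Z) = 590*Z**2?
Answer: 137500109252/104094857993 ≈ 1.3209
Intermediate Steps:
C(O) = 2*O/(484 + O) (C(O) = (2*O)/(484 + O) = 2*O/(484 + O))
(-80801 - 130208)/(-159745) + C(-507)/a(637) = (-80801 - 130208)/(-159745) + (2*(-507)/(484 - 507))/((590*637**2)) = -211009*(-1/159745) + (2*(-507)/(-23))/((590*405769)) = 211009/159745 + (2*(-507)*(-1/23))/239403710 = 211009/159745 + (1014/23)*(1/239403710) = 211009/159745 + 3/16290785 = 137500109252/104094857993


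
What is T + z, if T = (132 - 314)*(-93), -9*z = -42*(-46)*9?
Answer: 14994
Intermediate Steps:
z = -1932 (z = -(-42*(-46))*9/9 = -644*9/3 = -⅑*17388 = -1932)
T = 16926 (T = -182*(-93) = 16926)
T + z = 16926 - 1932 = 14994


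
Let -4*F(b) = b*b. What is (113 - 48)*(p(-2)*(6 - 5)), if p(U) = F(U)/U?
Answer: 65/2 ≈ 32.500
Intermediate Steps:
F(b) = -b²/4 (F(b) = -b*b/4 = -b²/4)
p(U) = -U/4 (p(U) = (-U²/4)/U = -U/4)
(113 - 48)*(p(-2)*(6 - 5)) = (113 - 48)*((-¼*(-2))*(6 - 5)) = 65*((½)*1) = 65*(½) = 65/2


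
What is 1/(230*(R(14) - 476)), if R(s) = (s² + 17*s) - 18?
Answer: -1/13800 ≈ -7.2464e-5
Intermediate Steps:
R(s) = -18 + s² + 17*s
1/(230*(R(14) - 476)) = 1/(230*((-18 + 14² + 17*14) - 476)) = 1/(230*((-18 + 196 + 238) - 476)) = 1/(230*(416 - 476)) = 1/(230*(-60)) = 1/(-13800) = -1/13800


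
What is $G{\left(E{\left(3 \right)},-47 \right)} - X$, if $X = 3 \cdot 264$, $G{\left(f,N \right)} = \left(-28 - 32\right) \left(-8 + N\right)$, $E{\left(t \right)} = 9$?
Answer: $2508$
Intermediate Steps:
$G{\left(f,N \right)} = 480 - 60 N$ ($G{\left(f,N \right)} = - 60 \left(-8 + N\right) = 480 - 60 N$)
$X = 792$
$G{\left(E{\left(3 \right)},-47 \right)} - X = \left(480 - -2820\right) - 792 = \left(480 + 2820\right) - 792 = 3300 - 792 = 2508$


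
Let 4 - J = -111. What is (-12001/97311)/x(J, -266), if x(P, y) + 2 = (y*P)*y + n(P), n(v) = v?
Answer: -12001/791824764483 ≈ -1.5156e-8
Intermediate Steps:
J = 115 (J = 4 - 1*(-111) = 4 + 111 = 115)
x(P, y) = -2 + P + P*y² (x(P, y) = -2 + ((y*P)*y + P) = -2 + ((P*y)*y + P) = -2 + (P*y² + P) = -2 + (P + P*y²) = -2 + P + P*y²)
(-12001/97311)/x(J, -266) = (-12001/97311)/(-2 + 115 + 115*(-266)²) = (-12001*1/97311)/(-2 + 115 + 115*70756) = -12001/(97311*(-2 + 115 + 8136940)) = -12001/97311/8137053 = -12001/97311*1/8137053 = -12001/791824764483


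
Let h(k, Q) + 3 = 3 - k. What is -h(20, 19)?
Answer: 20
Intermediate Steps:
h(k, Q) = -k (h(k, Q) = -3 + (3 - k) = -k)
-h(20, 19) = -(-1)*20 = -1*(-20) = 20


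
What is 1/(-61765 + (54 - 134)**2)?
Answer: -1/55365 ≈ -1.8062e-5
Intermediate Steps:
1/(-61765 + (54 - 134)**2) = 1/(-61765 + (-80)**2) = 1/(-61765 + 6400) = 1/(-55365) = -1/55365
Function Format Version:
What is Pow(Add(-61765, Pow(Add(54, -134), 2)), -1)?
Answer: Rational(-1, 55365) ≈ -1.8062e-5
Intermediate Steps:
Pow(Add(-61765, Pow(Add(54, -134), 2)), -1) = Pow(Add(-61765, Pow(-80, 2)), -1) = Pow(Add(-61765, 6400), -1) = Pow(-55365, -1) = Rational(-1, 55365)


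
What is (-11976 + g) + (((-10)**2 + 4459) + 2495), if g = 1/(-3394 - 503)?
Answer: -19181035/3897 ≈ -4922.0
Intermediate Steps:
g = -1/3897 (g = 1/(-3897) = -1/3897 ≈ -0.00025661)
(-11976 + g) + (((-10)**2 + 4459) + 2495) = (-11976 - 1/3897) + (((-10)**2 + 4459) + 2495) = -46670473/3897 + ((100 + 4459) + 2495) = -46670473/3897 + (4559 + 2495) = -46670473/3897 + 7054 = -19181035/3897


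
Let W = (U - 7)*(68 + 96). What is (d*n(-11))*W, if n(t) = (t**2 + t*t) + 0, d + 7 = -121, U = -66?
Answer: 370844672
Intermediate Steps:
W = -11972 (W = (-66 - 7)*(68 + 96) = -73*164 = -11972)
d = -128 (d = -7 - 121 = -128)
n(t) = 2*t**2 (n(t) = (t**2 + t**2) + 0 = 2*t**2 + 0 = 2*t**2)
(d*n(-11))*W = -256*(-11)**2*(-11972) = -256*121*(-11972) = -128*242*(-11972) = -30976*(-11972) = 370844672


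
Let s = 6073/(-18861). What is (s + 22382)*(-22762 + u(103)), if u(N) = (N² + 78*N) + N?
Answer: -1695317569264/18861 ≈ -8.9885e+7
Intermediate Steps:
s = -6073/18861 (s = 6073*(-1/18861) = -6073/18861 ≈ -0.32199)
u(N) = N² + 79*N
(s + 22382)*(-22762 + u(103)) = (-6073/18861 + 22382)*(-22762 + 103*(79 + 103)) = 422140829*(-22762 + 103*182)/18861 = 422140829*(-22762 + 18746)/18861 = (422140829/18861)*(-4016) = -1695317569264/18861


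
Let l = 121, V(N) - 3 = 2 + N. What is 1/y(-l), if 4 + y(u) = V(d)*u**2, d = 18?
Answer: 1/336739 ≈ 2.9697e-6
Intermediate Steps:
V(N) = 5 + N (V(N) = 3 + (2 + N) = 5 + N)
y(u) = -4 + 23*u**2 (y(u) = -4 + (5 + 18)*u**2 = -4 + 23*u**2)
1/y(-l) = 1/(-4 + 23*(-1*121)**2) = 1/(-4 + 23*(-121)**2) = 1/(-4 + 23*14641) = 1/(-4 + 336743) = 1/336739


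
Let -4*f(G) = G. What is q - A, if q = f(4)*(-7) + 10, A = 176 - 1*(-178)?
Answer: -337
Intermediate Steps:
A = 354 (A = 176 + 178 = 354)
f(G) = -G/4
q = 17 (q = -1/4*4*(-7) + 10 = -1*(-7) + 10 = 7 + 10 = 17)
q - A = 17 - 1*354 = 17 - 354 = -337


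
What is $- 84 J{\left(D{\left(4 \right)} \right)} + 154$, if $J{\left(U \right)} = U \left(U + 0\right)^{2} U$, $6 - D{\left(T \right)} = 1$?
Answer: $-52346$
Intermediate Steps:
$D{\left(T \right)} = 5$ ($D{\left(T \right)} = 6 - 1 = 5$)
$J{\left(U \right)} = U^{4}$ ($J{\left(U \right)} = U U^{2} U = U^{3} U = U^{4}$)
$- 84 J{\left(D{\left(4 \right)} \right)} + 154 = - 84 \cdot 5^{4} + 154 = \left(-84\right) 625 + 154 = -52500 + 154 = -52346$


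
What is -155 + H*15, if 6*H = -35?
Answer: -485/2 ≈ -242.50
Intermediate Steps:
H = -35/6 (H = (⅙)*(-35) = -35/6 ≈ -5.8333)
-155 + H*15 = -155 - 35/6*15 = -155 - 175/2 = -485/2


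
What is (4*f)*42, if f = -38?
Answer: -6384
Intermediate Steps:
(4*f)*42 = (4*(-38))*42 = -152*42 = -6384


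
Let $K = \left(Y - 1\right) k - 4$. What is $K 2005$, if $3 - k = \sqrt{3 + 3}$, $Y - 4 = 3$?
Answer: $28070 - 12030 \sqrt{6} \approx -1397.4$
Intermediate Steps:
$Y = 7$ ($Y = 4 + 3 = 7$)
$k = 3 - \sqrt{6}$ ($k = 3 - \sqrt{3 + 3} = 3 - \sqrt{6} \approx 0.55051$)
$K = 14 - 6 \sqrt{6}$ ($K = \left(7 - 1\right) \left(3 - \sqrt{6}\right) - 4 = 6 \left(3 - \sqrt{6}\right) - 4 = \left(18 - 6 \sqrt{6}\right) - 4 = 14 - 6 \sqrt{6} \approx -0.69694$)
$K 2005 = \left(14 - 6 \sqrt{6}\right) 2005 = 28070 - 12030 \sqrt{6}$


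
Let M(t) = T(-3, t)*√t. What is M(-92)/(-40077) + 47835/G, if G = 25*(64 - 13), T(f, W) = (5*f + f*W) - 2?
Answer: 3189/85 - 518*I*√23/40077 ≈ 37.518 - 0.061987*I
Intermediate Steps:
T(f, W) = -2 + 5*f + W*f (T(f, W) = (5*f + W*f) - 2 = -2 + 5*f + W*f)
G = 1275 (G = 25*51 = 1275)
M(t) = √t*(-17 - 3*t) (M(t) = (-2 + 5*(-3) + t*(-3))*√t = (-2 - 15 - 3*t)*√t = (-17 - 3*t)*√t = √t*(-17 - 3*t))
M(-92)/(-40077) + 47835/G = (√(-92)*(-17 - 3*(-92)))/(-40077) + 47835/1275 = ((2*I*√23)*(-17 + 276))*(-1/40077) + 47835*(1/1275) = ((2*I*√23)*259)*(-1/40077) + 3189/85 = (518*I*√23)*(-1/40077) + 3189/85 = -518*I*√23/40077 + 3189/85 = 3189/85 - 518*I*√23/40077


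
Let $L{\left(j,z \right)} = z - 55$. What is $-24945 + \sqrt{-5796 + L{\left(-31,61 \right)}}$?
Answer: $-24945 + i \sqrt{5790} \approx -24945.0 + 76.092 i$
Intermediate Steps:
$L{\left(j,z \right)} = -55 + z$
$-24945 + \sqrt{-5796 + L{\left(-31,61 \right)}} = -24945 + \sqrt{-5796 + \left(-55 + 61\right)} = -24945 + \sqrt{-5796 + 6} = -24945 + \sqrt{-5790} = -24945 + i \sqrt{5790}$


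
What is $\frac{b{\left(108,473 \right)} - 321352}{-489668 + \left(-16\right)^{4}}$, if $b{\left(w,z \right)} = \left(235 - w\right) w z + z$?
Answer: $- \frac{6166789}{424132} \approx -14.54$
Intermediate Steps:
$b{\left(w,z \right)} = z + w z \left(235 - w\right)$ ($b{\left(w,z \right)} = w \left(235 - w\right) z + z = w z \left(235 - w\right) + z = z + w z \left(235 - w\right)$)
$\frac{b{\left(108,473 \right)} - 321352}{-489668 + \left(-16\right)^{4}} = \frac{473 \left(1 - 108^{2} + 235 \cdot 108\right) - 321352}{-489668 + \left(-16\right)^{4}} = \frac{473 \left(1 - 11664 + 25380\right) - 321352}{-489668 + 65536} = \frac{473 \left(1 - 11664 + 25380\right) - 321352}{-424132} = \left(473 \cdot 13717 - 321352\right) \left(- \frac{1}{424132}\right) = \left(6488141 - 321352\right) \left(- \frac{1}{424132}\right) = 6166789 \left(- \frac{1}{424132}\right) = - \frac{6166789}{424132}$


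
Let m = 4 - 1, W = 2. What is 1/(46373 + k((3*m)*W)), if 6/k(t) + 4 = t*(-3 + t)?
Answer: 133/6167612 ≈ 2.1564e-5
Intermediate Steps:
m = 3
k(t) = 6/(-4 + t*(-3 + t))
1/(46373 + k((3*m)*W)) = 1/(46373 + 6/(-4 + ((3*3)*2)**2 - 3*3*3*2)) = 1/(46373 + 6/(-4 + (9*2)**2 - 27*2)) = 1/(46373 + 6/(-4 + 18**2 - 3*18)) = 1/(46373 + 6/(-4 + 324 - 54)) = 1/(46373 + 6/266) = 1/(46373 + 6*(1/266)) = 1/(46373 + 3/133) = 1/(6167612/133) = 133/6167612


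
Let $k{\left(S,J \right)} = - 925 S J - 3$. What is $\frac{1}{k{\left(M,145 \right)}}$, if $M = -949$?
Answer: $\frac{1}{127284622} \approx 7.8564 \cdot 10^{-9}$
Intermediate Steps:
$k{\left(S,J \right)} = -3 - 925 J S$ ($k{\left(S,J \right)} = - 925 J S - 3 = -3 - 925 J S$)
$\frac{1}{k{\left(M,145 \right)}} = \frac{1}{-3 - 134125 \left(-949\right)} = \frac{1}{-3 + 127284625} = \frac{1}{127284622}$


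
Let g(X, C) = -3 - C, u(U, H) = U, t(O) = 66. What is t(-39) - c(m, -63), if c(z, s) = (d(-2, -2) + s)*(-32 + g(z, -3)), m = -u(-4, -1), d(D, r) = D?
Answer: -2014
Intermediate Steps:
m = 4 (m = -1*(-4) = 4)
c(z, s) = 64 - 32*s (c(z, s) = (-2 + s)*(-32 + (-3 - 1*(-3))) = (-2 + s)*(-32 + (-3 + 3)) = (-2 + s)*(-32 + 0) = (-2 + s)*(-32) = 64 - 32*s)
t(-39) - c(m, -63) = 66 - (64 - 32*(-63)) = 66 - (64 + 2016) = 66 - 1*2080 = 66 - 2080 = -2014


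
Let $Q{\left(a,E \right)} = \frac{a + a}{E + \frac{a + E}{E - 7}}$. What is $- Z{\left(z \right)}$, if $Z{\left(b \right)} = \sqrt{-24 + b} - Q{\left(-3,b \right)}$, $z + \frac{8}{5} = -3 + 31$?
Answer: $- \frac{970}{4463} - \frac{2 \sqrt{15}}{5} \approx -1.7665$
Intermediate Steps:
$z = \frac{132}{5}$ ($z = - \frac{8}{5} + \left(-3 + 31\right) = - \frac{8}{5} + 28 = \frac{132}{5} \approx 26.4$)
$Q{\left(a,E \right)} = \frac{2 a}{E + \frac{E + a}{-7 + E}}$
$Z{\left(b \right)} = \sqrt{-24 + b} + \frac{6 \left(-7 + b\right)}{-3 + b^{2} - 6 b}$ ($Z{\left(b \right)} = \sqrt{-24 + b} - 2 \left(-3\right) \frac{1}{-3 + b^{2} - 6 b} \left(-7 + b\right) = \sqrt{-24 + b} - - \frac{6 \left(-7 + b\right)}{-3 + b^{2} - 6 b} = \sqrt{-24 + b} + \frac{6 \left(-7 + b\right)}{-3 + b^{2} - 6 b}$)
$- Z{\left(z \right)} = - \frac{42 - \frac{792}{5} + \sqrt{-24 + \frac{132}{5}} \left(3 - \left(\frac{132}{5}\right)^{2} + 6 \cdot \frac{132}{5}\right)}{3 - \left(\frac{132}{5}\right)^{2} + 6 \cdot \frac{132}{5}} = - \frac{42 - \frac{792}{5} + \sqrt{\frac{12}{5}} \left(3 - \frac{17424}{25} + \frac{792}{5}\right)}{3 - \frac{17424}{25} + \frac{792}{5}} = - \frac{42 - \frac{792}{5} + \frac{2 \sqrt{15}}{5} \left(3 - \frac{17424}{25} + \frac{792}{5}\right)}{3 - \frac{17424}{25} + \frac{792}{5}} = - \frac{42 - \frac{792}{5} + \frac{2 \sqrt{15}}{5} \left(- \frac{13389}{25}\right)}{- \frac{13389}{25}} = - \frac{\left(-25\right) \left(42 - \frac{792}{5} - \frac{26778 \sqrt{15}}{125}\right)}{13389} = - \frac{\left(-25\right) \left(- \frac{582}{5} - \frac{26778 \sqrt{15}}{125}\right)}{13389} = - (\frac{970}{4463} + \frac{2 \sqrt{15}}{5}) = - \frac{970}{4463} - \frac{2 \sqrt{15}}{5}$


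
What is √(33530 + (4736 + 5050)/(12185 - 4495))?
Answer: √495727171835/3845 ≈ 183.12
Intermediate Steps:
√(33530 + (4736 + 5050)/(12185 - 4495)) = √(33530 + 9786/7690) = √(33530 + 9786*(1/7690)) = √(33530 + 4893/3845) = √(128927743/3845) = √495727171835/3845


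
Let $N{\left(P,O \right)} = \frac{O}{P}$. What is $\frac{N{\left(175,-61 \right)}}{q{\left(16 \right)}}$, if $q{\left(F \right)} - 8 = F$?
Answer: $- \frac{61}{4200} \approx -0.014524$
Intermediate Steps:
$q{\left(F \right)} = 8 + F$
$\frac{N{\left(175,-61 \right)}}{q{\left(16 \right)}} = \frac{\left(-61\right) \frac{1}{175}}{8 + 16} = \frac{\left(-61\right) \frac{1}{175}}{24} = \left(- \frac{61}{175}\right) \frac{1}{24} = - \frac{61}{4200}$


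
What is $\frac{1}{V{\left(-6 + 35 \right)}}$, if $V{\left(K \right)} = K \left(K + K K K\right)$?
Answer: $\frac{1}{708122} \approx 1.4122 \cdot 10^{-6}$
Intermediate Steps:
$V{\left(K \right)} = K \left(K + K^{3}\right)$ ($V{\left(K \right)} = K \left(K + K^{2} K\right) = K \left(K + K^{3}\right)$)
$\frac{1}{V{\left(-6 + 35 \right)}} = \frac{1}{\left(-6 + 35\right)^{2} + \left(-6 + 35\right)^{4}} = \frac{1}{29^{2} + 29^{4}} = \frac{1}{841 + 707281} = \frac{1}{708122}$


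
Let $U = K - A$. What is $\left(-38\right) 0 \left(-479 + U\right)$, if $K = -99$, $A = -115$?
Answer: $0$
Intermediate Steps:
$U = 16$ ($U = -99 - -115 = -99 + 115 = 16$)
$\left(-38\right) 0 \left(-479 + U\right) = \left(-38\right) 0 \left(-479 + 16\right) = 0 \left(-463\right) = 0$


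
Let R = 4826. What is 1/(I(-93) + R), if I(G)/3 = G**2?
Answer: 1/30773 ≈ 3.2496e-5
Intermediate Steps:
I(G) = 3*G**2
1/(I(-93) + R) = 1/(3*(-93)**2 + 4826) = 1/(3*8649 + 4826) = 1/(25947 + 4826) = 1/30773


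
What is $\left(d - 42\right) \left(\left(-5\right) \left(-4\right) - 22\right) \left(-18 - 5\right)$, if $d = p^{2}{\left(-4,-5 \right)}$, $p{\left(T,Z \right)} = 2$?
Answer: $-1748$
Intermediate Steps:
$d = 4$ ($d = 2^{2} = 4$)
$\left(d - 42\right) \left(\left(-5\right) \left(-4\right) - 22\right) \left(-18 - 5\right) = \left(4 - 42\right) \left(\left(-5\right) \left(-4\right) - 22\right) \left(-18 - 5\right) = - 38 \left(20 - 22\right) \left(-23\right) = - 38 \left(\left(-2\right) \left(-23\right)\right) = \left(-38\right) 46 = -1748$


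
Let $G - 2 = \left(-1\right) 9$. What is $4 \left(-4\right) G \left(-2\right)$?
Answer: $-224$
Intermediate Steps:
$G = -7$ ($G = 2 - 9 = -7$)
$4 \left(-4\right) G \left(-2\right) = 4 \left(-4\right) \left(-7\right) \left(-2\right) = \left(-16\right) \left(-7\right) \left(-2\right) = 112 \left(-2\right) = -224$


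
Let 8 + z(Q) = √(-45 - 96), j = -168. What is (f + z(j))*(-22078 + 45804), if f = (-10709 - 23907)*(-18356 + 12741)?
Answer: 4611594908032 + 23726*I*√141 ≈ 4.6116e+12 + 2.8173e+5*I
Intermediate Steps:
z(Q) = -8 + I*√141 (z(Q) = -8 + √(-45 - 96) = -8 + √(-141) = -8 + I*√141)
f = 194368840 (f = -34616*(-5615) = 194368840)
(f + z(j))*(-22078 + 45804) = (194368840 + (-8 + I*√141))*(-22078 + 45804) = (194368832 + I*√141)*23726 = 4611594908032 + 23726*I*√141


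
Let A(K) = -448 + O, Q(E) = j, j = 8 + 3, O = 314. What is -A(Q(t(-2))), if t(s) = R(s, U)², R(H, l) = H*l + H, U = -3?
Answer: 134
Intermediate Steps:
R(H, l) = H + H*l
j = 11
t(s) = 4*s² (t(s) = (s*(1 - 3))² = (s*(-2))² = (-2*s)² = 4*s²)
Q(E) = 11
A(K) = -134 (A(K) = -448 + 314 = -134)
-A(Q(t(-2))) = -1*(-134) = 134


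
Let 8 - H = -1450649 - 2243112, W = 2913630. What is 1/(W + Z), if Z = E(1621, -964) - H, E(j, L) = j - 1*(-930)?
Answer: -1/777588 ≈ -1.2860e-6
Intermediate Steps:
H = 3693769 (H = 8 - (-1450649 - 2243112) = 8 - 1*(-3693761) = 8 + 3693761 = 3693769)
E(j, L) = 930 + j (E(j, L) = j + 930 = 930 + j)
Z = -3691218 (Z = (930 + 1621) - 1*3693769 = 2551 - 3693769 = -3691218)
1/(W + Z) = 1/(2913630 - 3691218) = 1/(-777588) = -1/777588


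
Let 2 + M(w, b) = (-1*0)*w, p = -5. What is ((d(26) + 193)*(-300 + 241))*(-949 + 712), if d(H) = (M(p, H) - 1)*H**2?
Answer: -25658805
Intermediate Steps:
M(w, b) = -2 (M(w, b) = -2 + (-1*0)*w = -2 + 0*w = -2 + 0 = -2)
d(H) = -3*H**2 (d(H) = (-2 - 1)*H**2 = -3*H**2)
((d(26) + 193)*(-300 + 241))*(-949 + 712) = ((-3*26**2 + 193)*(-300 + 241))*(-949 + 712) = ((-3*676 + 193)*(-59))*(-237) = ((-2028 + 193)*(-59))*(-237) = -1835*(-59)*(-237) = 108265*(-237) = -25658805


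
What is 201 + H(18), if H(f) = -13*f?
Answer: -33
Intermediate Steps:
201 + H(18) = 201 - 13*18 = 201 - 234 = -33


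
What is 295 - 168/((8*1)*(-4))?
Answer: 1201/4 ≈ 300.25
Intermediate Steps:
295 - 168/((8*1)*(-4)) = 295 - 168/(8*(-4)) = 295 - 168/(-32) = 295 - 168*(-1/32) = 295 + 21/4 = 1201/4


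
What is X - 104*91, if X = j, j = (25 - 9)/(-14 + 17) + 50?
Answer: -28226/3 ≈ -9408.7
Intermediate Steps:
j = 166/3 (j = 16/3 + 50 = 166/3 ≈ 55.333)
X = 166/3 ≈ 55.333
X - 104*91 = 166/3 - 104*91 = 166/3 - 9464 = -28226/3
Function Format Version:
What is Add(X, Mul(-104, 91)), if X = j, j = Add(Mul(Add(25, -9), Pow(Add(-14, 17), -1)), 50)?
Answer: Rational(-28226, 3) ≈ -9408.7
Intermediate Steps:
j = Rational(166, 3) (j = Add(Mul(16, Pow(3, -1)), 50) = Add(Mul(16, Rational(1, 3)), 50) = Add(Rational(16, 3), 50) = Rational(166, 3) ≈ 55.333)
X = Rational(166, 3) ≈ 55.333
Add(X, Mul(-104, 91)) = Add(Rational(166, 3), Mul(-104, 91)) = Add(Rational(166, 3), -9464) = Rational(-28226, 3)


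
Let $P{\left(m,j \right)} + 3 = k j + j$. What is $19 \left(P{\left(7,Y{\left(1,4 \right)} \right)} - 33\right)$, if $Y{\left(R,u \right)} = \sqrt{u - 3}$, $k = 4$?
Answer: $-589$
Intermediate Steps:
$Y{\left(R,u \right)} = \sqrt{-3 + u}$
$P{\left(m,j \right)} = -3 + 5 j$ ($P{\left(m,j \right)} = -3 + \left(4 j + j\right) = -3 + 5 j$)
$19 \left(P{\left(7,Y{\left(1,4 \right)} \right)} - 33\right) = 19 \left(\left(-3 + 5 \sqrt{-3 + 4}\right) - 33\right) = 19 \left(\left(-3 + 5 \sqrt{1}\right) - 33\right) = 19 \left(\left(-3 + 5 \cdot 1\right) - 33\right) = 19 \left(\left(-3 + 5\right) - 33\right) = 19 \left(2 - 33\right) = 19 \left(-31\right) = -589$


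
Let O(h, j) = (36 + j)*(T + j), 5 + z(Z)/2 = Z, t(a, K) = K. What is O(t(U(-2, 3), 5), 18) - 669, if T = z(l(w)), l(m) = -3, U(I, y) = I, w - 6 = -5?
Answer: -561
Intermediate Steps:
w = 1 (w = 6 - 5 = 1)
z(Z) = -10 + 2*Z
T = -16 (T = -10 + 2*(-3) = -10 - 6 = -16)
O(h, j) = (-16 + j)*(36 + j) (O(h, j) = (36 + j)*(-16 + j) = (-16 + j)*(36 + j))
O(t(U(-2, 3), 5), 18) - 669 = (-576 + 18**2 + 20*18) - 669 = (-576 + 324 + 360) - 669 = 108 - 669 = -561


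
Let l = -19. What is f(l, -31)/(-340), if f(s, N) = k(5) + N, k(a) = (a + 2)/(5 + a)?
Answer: 303/3400 ≈ 0.089118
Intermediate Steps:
k(a) = (2 + a)/(5 + a)
f(s, N) = 7/10 + N (f(s, N) = (2 + 5)/(5 + 5) + N = 7/10 + N)
f(l, -31)/(-340) = (7/10 - 31)/(-340) = -303/10*(-1/340) = 303/3400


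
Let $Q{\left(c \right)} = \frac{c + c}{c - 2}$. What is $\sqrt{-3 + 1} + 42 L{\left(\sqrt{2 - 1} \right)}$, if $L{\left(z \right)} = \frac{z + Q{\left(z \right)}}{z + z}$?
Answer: $-21 + i \sqrt{2} \approx -21.0 + 1.4142 i$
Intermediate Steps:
$Q{\left(c \right)} = \frac{2 c}{-2 + c}$
$L{\left(z \right)} = \frac{z + \frac{2 z}{-2 + z}}{2 z}$ ($L{\left(z \right)} = \frac{z + \frac{2 z}{-2 + z}}{z + z} = \frac{z + \frac{2 z}{-2 + z}}{2 z}$)
$\sqrt{-3 + 1} + 42 L{\left(\sqrt{2 - 1} \right)} = \sqrt{-3 + 1} + 42 \frac{\sqrt{2 - 1}}{2 \left(-2 + \sqrt{2 - 1}\right)} = \sqrt{-2} + 42 \frac{\sqrt{1}}{2 \left(-2 + \sqrt{1}\right)} = i \sqrt{2} + 42 \cdot \frac{1}{2} \cdot 1 \frac{1}{-2 + 1} = i \sqrt{2} + 42 \cdot \frac{1}{2} \cdot 1 \frac{1}{-1} = i \sqrt{2} + 42 \cdot \frac{1}{2} \cdot 1 \left(-1\right) = i \sqrt{2} + 42 \left(- \frac{1}{2}\right) = i \sqrt{2} - 21 = -21 + i \sqrt{2}$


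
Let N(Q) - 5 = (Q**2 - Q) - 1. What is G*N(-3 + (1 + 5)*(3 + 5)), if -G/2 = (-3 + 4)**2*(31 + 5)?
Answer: -142848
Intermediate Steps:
N(Q) = 4 + Q**2 - Q (N(Q) = 5 + ((Q**2 - Q) - 1) = 5 + (-1 + Q**2 - Q) = 4 + Q**2 - Q)
G = -72 (G = -2*(-3 + 4)**2*(31 + 5) = -2*1**2*36 = -2*36 = -72)
G*N(-3 + (1 + 5)*(3 + 5)) = -72*(4 + (-3 + (1 + 5)*(3 + 5))**2 - (-3 + (1 + 5)*(3 + 5))) = -72*(4 + (-3 + 6*8)**2 - (-3 + 6*8)) = -72*(4 + (-3 + 48)**2 - (-3 + 48)) = -72*(4 + 45**2 - 1*45) = -72*(4 + 2025 - 45) = -72*1984 = -142848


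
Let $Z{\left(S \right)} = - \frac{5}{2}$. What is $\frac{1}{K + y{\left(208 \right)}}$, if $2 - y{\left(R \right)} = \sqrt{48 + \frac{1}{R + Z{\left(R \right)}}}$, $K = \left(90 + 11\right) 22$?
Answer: $\frac{457032}{1016429303} + \frac{\sqrt{8109030}}{2032858606} \approx 0.00045105$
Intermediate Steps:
$K = 2222$ ($K = 101 \cdot 22 = 2222$)
$Z{\left(S \right)} = - \frac{5}{2}$ ($Z{\left(S \right)} = \left(-5\right) \frac{1}{2} = - \frac{5}{2}$)
$y{\left(R \right)} = 2 - \sqrt{48 + \frac{1}{- \frac{5}{2} + R}}$ ($y{\left(R \right)} = 2 - \sqrt{48 + \frac{1}{R - \frac{5}{2}}} = 2 - \sqrt{48 + \frac{1}{- \frac{5}{2} + R}}$)
$\frac{1}{K + y{\left(208 \right)}} = \frac{1}{2222 + \left(2 - \sqrt{2} \sqrt{\frac{-119 + 48 \cdot 208}{-5 + 2 \cdot 208}}\right)} = \frac{1}{2222 + \left(2 - \sqrt{2} \sqrt{\frac{-119 + 9984}{-5 + 416}}\right)} = \frac{1}{2222 + \left(2 - \sqrt{2} \sqrt{\frac{1}{411} \cdot 9865}\right)} = \frac{1}{2222 + \left(2 - \sqrt{2} \sqrt{\frac{9865}{411}}\right)} = \frac{1}{2222 + \left(2 - \sqrt{2} \frac{\sqrt{4054515}}{411}\right)} = \frac{1}{2222 + \left(2 - \frac{\sqrt{8109030}}{411}\right)} = \frac{1}{2224 - \frac{\sqrt{8109030}}{411}}$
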